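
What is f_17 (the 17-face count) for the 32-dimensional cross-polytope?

Number of 17-faces = 2^(17+1) · C(32,17+1) = 262144 · 471435600 = 123584013926400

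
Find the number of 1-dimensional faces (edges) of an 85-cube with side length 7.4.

The 85-cube has n·2^(n-1) = 85·2^84 = 85·19342813113834066795298816 = 1644139114675895677600399360 edges.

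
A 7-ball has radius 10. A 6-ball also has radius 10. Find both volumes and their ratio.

V_7(10) ≈ 4.72477e+07. V_6(10) ≈ 5.16771e+06. Ratio V_7/V_6 ≈ 9.143.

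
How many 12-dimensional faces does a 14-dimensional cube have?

Number of 12-faces = C(14,12) · 2^(14-12) = 91 · 4 = 364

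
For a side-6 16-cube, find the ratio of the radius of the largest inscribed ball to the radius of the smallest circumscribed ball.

For an n-cube of any side s, the inradius is s/2 and the circumradius is s√n/2, so the ratio is 1/√16 ≈ 0.25.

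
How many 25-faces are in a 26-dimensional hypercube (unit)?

An n-cube has C(n,k)·2^(n-k) k-faces. Here C(26,25)·2^1 = 26·2 = 52.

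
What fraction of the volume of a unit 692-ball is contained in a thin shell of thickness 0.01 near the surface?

1 - (1-0.01)^692 ≈ 0.999046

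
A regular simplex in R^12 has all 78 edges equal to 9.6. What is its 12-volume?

V = (9.6^12 / 12!) · √((12+1) / 2^12) ≈ 72.0625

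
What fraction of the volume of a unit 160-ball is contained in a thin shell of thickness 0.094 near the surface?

1 - (1-0.094)^160 ≈ 0.9999998618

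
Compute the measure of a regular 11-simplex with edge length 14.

V_11 = √(12) · 14^11 / (11! · 2^(11/2)) ≈ 7765.66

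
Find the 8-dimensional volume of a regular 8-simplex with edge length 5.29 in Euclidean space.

V = (5.29^8 / 8!) · √((8+1) / 2^8) ≈ 2.85185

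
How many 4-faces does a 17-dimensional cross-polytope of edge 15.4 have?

An n-cross-polytope has 2^(k+1)·C(n,k+1) k-faces. Here 2^5·C(17,5) = 32·6188 = 198016.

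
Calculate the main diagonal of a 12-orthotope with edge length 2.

Diagonal = √12 · 2 ≈ 6.9282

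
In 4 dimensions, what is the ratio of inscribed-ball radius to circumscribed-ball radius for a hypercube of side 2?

Ratio = (s/2)/(s√4/2) = 4^(-1/2) ≈ 0.5.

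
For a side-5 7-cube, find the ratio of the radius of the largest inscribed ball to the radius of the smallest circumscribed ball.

r_in / r_out = (5/2) / (5√7/2) = 1/√7 ≈ 0.377964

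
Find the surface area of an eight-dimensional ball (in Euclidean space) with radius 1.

S = n·V_n(r)/r = 8·V_8(1)/1 (volume-to-surface relation), giving π^4/3 ≈ 32.4697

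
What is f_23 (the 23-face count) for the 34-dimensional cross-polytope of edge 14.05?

An n-cross-polytope has 2^(k+1)·C(n,k+1) k-faces. Here 2^24·C(34,24) = 16777216·131128140 = 2199965128458240.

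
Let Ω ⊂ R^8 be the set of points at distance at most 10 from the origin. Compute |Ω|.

The n-ball volume is π^(n/2)·r^n/Γ(n/2+1). With n=8, r=10: V = 12500000·π^4/3 ≈ 4.05871e+08.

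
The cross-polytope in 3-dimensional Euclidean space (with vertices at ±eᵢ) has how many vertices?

The 3-dimensional cross-polytope has 2n = 2·3 = 6 vertices.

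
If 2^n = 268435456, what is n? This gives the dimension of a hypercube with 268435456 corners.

Since 2^n = 268435456, we have n = 28.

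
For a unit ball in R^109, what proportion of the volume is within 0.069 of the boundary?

V(inner)/V(outer) = ((1-0.069)/1)^109 ≈ 0.0004126, so the shell fraction is 0.999587.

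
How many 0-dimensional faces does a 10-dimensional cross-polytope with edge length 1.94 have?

Number of 0-faces = 2^(0+1) · C(10,0+1) = 2 · 10 = 20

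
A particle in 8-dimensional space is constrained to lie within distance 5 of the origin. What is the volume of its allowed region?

The n-ball volume is π^(n/2)·r^n/Γ(n/2+1). With n=8, r=5: V = 390625·π^4/24 ≈ 1.58543e+06.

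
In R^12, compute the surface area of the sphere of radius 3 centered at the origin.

S = n·V_n(r)/r = 12·V_12(3)/3 (volume-to-surface relation), giving 59049·π^6/20 ≈ 2.83845e+06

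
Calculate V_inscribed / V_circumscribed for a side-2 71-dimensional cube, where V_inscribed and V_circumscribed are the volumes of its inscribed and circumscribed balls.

Volume scales as r^n, and r_in/r_out = 1/√71, giving (1/√71)^71 ≈ 1.9069e-66.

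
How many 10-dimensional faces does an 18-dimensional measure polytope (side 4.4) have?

f_10(18-cube) = (18 choose 10) · 2^8 = 11202048.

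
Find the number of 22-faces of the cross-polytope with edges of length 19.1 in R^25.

f_22(25-orthoplex) = 2^23 · (25 choose 23) = 2516582400.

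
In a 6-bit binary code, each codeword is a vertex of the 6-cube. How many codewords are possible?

Number of vertices = 2^6 = 64.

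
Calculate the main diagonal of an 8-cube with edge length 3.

Diagonal = √8 · 3 ≈ 8.48528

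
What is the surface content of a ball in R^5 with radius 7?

S_5(7) = 2·π^(5/2)·(7)^4 / Γ(5/2) = 19208·π^2/3 ≈ 63191.8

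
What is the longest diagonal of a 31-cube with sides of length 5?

Diagonal = √31 · 5 ≈ 27.8388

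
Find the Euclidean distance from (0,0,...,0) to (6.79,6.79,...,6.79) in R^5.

||(6.79,6.79,...,6.79)|| = √(5)·6.79 ≈ 15.1829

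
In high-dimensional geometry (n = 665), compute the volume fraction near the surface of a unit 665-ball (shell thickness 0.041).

1 - (1-0.041)^665 ≈ 1 - 8.117e-13 ≈ (100 - 8.12e-11)%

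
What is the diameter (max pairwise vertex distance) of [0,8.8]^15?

d = √(8.8² + 8.8² + ... + 8.8²) [15 terms] = √(15·8.8²) = 8.8√15 ≈ 34.0823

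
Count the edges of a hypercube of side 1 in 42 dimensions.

Number of 1-faces = C(42,1)·2^(42-1) = 42·2199023255552 = 92358976733184.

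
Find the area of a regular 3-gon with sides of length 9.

Area = (√3/4) · 9² = 35.074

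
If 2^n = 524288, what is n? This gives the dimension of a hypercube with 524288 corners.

Since 2^n = 524288, we have n = 19.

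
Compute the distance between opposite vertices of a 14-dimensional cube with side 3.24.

d = √(3.24² + 3.24² + ... + 3.24²) [14 terms] = √(14·3.24²) = 3.24√14 ≈ 12.123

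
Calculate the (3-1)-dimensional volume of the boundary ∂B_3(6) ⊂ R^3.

|∂B_3(6)| = 4πr² = 4π·(6)² ≈ 452.389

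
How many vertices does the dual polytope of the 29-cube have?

The vertices are ±e_1, ..., ±e_29, so there are 2·29 = 58.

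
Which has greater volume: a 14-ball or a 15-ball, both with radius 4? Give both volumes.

V_14(4) ≈ 1.60864e+08. V_15(4) ≈ 4.09572e+08. The 15-ball is larger.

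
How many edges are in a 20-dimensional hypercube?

An n-cube has C(n,k)·2^(n-k) k-faces. Here C(20,1)·2^19 = 20·524288 = 10485760.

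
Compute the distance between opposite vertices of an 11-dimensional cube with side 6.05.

The space diagonal of an n-cube of side s is s√n. Here 6.05·√11 ≈ 20.0656.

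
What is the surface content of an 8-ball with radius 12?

The surface area of an n-ball is 2π^(n/2) r^(n-1) / Γ(n/2). For n=8, r=12: 11943936·π^4 ≈ 1.16345e+09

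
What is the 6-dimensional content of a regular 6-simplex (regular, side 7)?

Volume = 7^6 · √(7/2^6) / 6! ≈ 54.0399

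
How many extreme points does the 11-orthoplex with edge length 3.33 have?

An n-cross-polytope has 2n vertices; here n = 11, giving 22.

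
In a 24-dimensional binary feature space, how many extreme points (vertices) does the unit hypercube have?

An n-cube has 2^n vertices; for n = 24 that is 2^24 = 16777216.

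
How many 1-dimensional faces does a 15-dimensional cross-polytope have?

Each 1-face is the convex hull of 2 vertices, one chosen as ±e_i from each of 2 distinct axes: 2^2·C(15,2) = 420.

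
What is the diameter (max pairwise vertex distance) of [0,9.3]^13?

||(9.3,9.3,...,9.3)|| = √(13)·9.3 ≈ 33.5316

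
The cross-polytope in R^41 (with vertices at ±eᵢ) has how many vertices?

Number of vertices = 2n = 82.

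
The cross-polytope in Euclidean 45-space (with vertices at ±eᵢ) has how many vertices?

Number of vertices = 2n = 90.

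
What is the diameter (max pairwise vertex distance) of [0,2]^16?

The space diagonal of an n-cube of side s is s√n. Here 2·√16 = 8.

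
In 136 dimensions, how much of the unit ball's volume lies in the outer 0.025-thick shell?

1 - (1-0.025)^136 ≈ 0.968038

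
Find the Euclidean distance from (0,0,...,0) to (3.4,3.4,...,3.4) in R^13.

Diagonal = √13 · 3.4 ≈ 12.2589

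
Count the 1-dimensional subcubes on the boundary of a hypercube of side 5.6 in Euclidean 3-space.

f_1(3-cube) = (3 choose 1) · 2^2 = 12.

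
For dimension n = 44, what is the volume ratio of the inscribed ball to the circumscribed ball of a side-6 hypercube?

V_in/V_out = n^(-n/2) = 44^(-44/2) ≈ 6.98299e-37.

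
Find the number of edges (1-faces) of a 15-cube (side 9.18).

Choose 1 of 15 axes to span the face (C(15,1) = 15 ways), then fix each of the remaining 14 coordinates at one of its two extreme values (2^14 = 16384 ways): 15·16384 = 245760.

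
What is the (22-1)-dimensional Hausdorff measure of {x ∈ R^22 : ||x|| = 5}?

S = n·V_n(r)/r = 22·V_22(5)/5 (volume-to-surface relation), giving 19073486328125·π^11/72576 ≈ 7.73189e+13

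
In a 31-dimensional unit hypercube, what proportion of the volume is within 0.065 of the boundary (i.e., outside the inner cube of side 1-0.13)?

1 - (1 - 2·0.065)^31 = 1 - 0.87^31 ≈ 0.986662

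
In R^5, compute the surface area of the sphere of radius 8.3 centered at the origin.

|∂B_5(8.3)| ≈ 124905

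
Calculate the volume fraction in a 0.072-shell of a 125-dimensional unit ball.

V(inner)/V(outer) = ((1-0.072)/1)^125 ≈ 8.78e-05, so the shell fraction is 0.999912.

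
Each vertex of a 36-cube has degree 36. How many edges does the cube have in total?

Number of 1-faces = C(36,1)·2^(36-1) = 36·34359738368 = 1236950581248.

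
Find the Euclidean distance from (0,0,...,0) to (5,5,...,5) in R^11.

The space diagonal of an n-cube of side s is s√n. Here 5·√11 ≈ 16.5831.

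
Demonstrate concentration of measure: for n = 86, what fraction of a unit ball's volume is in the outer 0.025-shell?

1 - (1-0.025)^86 ≈ 0.886656 ≈ 88.67%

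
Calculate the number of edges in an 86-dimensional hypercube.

Each of the 2^86 = 77371252455336267181195264 vertices has degree 86; total edges = 86·2^86/2 = 3326963855579459488791396352.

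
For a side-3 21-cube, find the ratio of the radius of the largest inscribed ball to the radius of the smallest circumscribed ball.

r_in = 3/2 (half the side); r_out = 3√21/2 (half the diagonal). Ratio = 1/√21 ≈ 0.218218.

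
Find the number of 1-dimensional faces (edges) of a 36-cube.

The 36-cube has n·2^(n-1) = 36·2^35 = 36·34359738368 = 1236950581248 edges.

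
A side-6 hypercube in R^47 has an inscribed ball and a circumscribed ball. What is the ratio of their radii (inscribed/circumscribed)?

Ratio = (s/2)/(s√47/2) = 47^(-1/2) ≈ 0.145865.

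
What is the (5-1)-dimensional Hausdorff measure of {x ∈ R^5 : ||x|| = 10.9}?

|∂B_5(10.9)| ≈ 371513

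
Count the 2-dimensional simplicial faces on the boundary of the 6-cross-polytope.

Number of 2-faces = 2^(2+1) · C(6,2+1) = 8 · 20 = 160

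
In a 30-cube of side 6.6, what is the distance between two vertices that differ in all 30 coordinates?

||(6.6,6.6,...,6.6)|| = √(30)·6.6 ≈ 36.1497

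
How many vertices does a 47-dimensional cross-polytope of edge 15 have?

Number of vertices = 2n = 94.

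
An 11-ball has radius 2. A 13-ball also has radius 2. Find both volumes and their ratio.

V_11(2) ≈ 3858.64. V_13(2) ≈ 7459.87. Ratio V_11/V_13 ≈ 0.5173.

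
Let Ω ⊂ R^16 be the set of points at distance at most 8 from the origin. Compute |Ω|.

V_16(8) = π^(16/2) · (8)^16 / Γ(16/2 + 1) = 2199023255552·π^8/315 ≈ 6.62397e+13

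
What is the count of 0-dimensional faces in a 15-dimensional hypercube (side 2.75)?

Choose 0 of 15 axes to span the face (C(15,0) = 1 way), then fix each of the remaining 15 coordinates at one of its two extreme values (2^15 = 32768 ways): 1·32768 = 32768.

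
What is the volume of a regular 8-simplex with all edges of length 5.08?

Volume = 5.08^8 · √(9/2^8) / 8! ≈ 2.06248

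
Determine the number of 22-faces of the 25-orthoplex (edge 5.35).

Each 22-face is the convex hull of 23 vertices, one chosen as ±e_i from each of 23 distinct axes: 2^23·C(25,23) = 2516582400.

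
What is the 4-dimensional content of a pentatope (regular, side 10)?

Volume = 10^4 · √(5/2^4) / 4! ≈ 232.924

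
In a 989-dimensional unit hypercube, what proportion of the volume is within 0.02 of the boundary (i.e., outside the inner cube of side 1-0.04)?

The inner cube has side 1-2·0.02 = 0.96 and volume (0.96)^989 ≈ 2.926e-18, so the shell holds 1 - 2.926e-18 of the volume.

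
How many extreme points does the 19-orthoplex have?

The 19-dimensional cross-polytope has 2n = 2·19 = 38 vertices.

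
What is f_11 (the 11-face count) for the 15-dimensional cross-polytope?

Each 11-face is the convex hull of 12 vertices, one chosen as ±e_i from each of 12 distinct axes: 2^12·C(15,12) = 1863680.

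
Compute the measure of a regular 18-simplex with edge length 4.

V = (4^18 / 18!) · √((18+1) / 2^18) ≈ 9.13788e-08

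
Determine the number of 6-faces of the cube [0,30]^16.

An n-cube has C(n,k)·2^(n-k) k-faces. Here C(16,6)·2^10 = 8008·1024 = 8200192.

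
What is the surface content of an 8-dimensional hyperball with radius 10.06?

S = n·V_n(r)/r = 8·V_8(10.06)/10.06 (volume-to-surface relation), giving 3.38582e+08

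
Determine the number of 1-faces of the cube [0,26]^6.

Choose 1 of 6 axes to span the face (C(6,1) = 6 ways), then fix each of the remaining 5 coordinates at one of its two extreme values (2^5 = 32 ways): 6·32 = 192.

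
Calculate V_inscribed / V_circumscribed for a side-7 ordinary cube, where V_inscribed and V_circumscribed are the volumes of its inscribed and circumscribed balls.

V_in / V_out = (r_in/r_out)^3 = (1/√3)^3 = 3^(-3/2) ≈ 0.19245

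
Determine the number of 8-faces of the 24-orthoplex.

Each 8-face is the convex hull of 9 vertices, one chosen as ±e_i from each of 9 distinct axes: 2^9·C(24,9) = 669442048.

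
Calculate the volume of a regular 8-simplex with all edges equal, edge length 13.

For a regular n-simplex with edge a, V = (a^n / n!)·√((n+1)/2^n). With a=13, n=8: V ≈ 3793.39.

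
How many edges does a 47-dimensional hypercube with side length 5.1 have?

Number of 1-faces = C(47,1)·2^(47-1) = 47·70368744177664 = 3307330976350208.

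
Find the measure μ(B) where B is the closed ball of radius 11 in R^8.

The n-ball volume is π^(n/2)·r^n/Γ(n/2+1). With n=8, r=11: V = 214358881·π^4/24 ≈ 8.70021e+08.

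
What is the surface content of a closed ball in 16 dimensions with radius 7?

|∂B_16(7)| = 678223072849·π^8/360 ≈ 1.78759e+13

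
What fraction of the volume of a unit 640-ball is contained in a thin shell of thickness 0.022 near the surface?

Shell fraction = 1 - (1-0.022)^640 ≈ 0.9999993441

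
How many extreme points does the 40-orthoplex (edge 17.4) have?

The vertices are ±e_1, ..., ±e_40, so there are 2·40 = 80.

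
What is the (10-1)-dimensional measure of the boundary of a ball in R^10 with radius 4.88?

S = n·V_n(r)/r = 10·V_10(4.88)/4.88 (volume-to-surface relation), giving 4.00264e+07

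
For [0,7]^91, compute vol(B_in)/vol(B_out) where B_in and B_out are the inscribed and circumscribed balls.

V_in/V_out = n^(-n/2) = 91^(-91/2) ≈ 7.30494e-90.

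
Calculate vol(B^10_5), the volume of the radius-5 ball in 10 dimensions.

Volume = π^{10/2}·(5)^10/Γ(6) = 1953125·π^5/24 ≈ 2.49039e+07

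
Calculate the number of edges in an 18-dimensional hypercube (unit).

An n-cube has n·2^(n-1) edges. With n = 18: 18·131072 = 2359296.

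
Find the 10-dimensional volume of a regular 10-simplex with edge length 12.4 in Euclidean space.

V_10 = √(11) · 12.4^10 / (10! · 2^(10/2)) ≈ 2454.71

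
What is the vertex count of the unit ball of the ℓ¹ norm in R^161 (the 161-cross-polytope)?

The 161-dimensional cross-polytope has 2n = 2·161 = 322 vertices.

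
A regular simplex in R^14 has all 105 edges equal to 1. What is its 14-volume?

Volume = 1^14 · √(15/2^14) / 14! ≈ 3.47078e-13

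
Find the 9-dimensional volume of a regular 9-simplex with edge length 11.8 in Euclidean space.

Volume = 11.8^9 · √(10/2^9) / 9! ≈ 1708.21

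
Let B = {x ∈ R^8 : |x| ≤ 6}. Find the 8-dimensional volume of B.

The n-ball volume is π^(n/2)·r^n/Γ(n/2+1). With n=8, r=6: V = 69984·π^4 ≈ 6.81708e+06.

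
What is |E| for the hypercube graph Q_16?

Each of the 2^16 = 65536 vertices has degree 16; total edges = 16·2^16/2 = 524288.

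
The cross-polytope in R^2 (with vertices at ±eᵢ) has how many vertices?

An n-cross-polytope has 2n vertices; here n = 2, giving 4.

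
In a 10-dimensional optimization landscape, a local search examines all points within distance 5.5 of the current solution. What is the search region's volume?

V = 25937424601·π^5/122880 ≈ 6.45944e+07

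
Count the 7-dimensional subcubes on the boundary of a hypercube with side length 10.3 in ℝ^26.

Choose 7 of 26 axes to span the face (C(26,7) = 657800 ways), then fix each of the remaining 19 coordinates at one of its two extreme values (2^19 = 524288 ways): 657800·524288 = 344876646400.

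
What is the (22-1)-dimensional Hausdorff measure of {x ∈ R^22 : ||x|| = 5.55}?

The surface area of an n-ball is 2π^(n/2) r^(n-1) / Γ(n/2). For n=22, r=5.55: 6.9194e+14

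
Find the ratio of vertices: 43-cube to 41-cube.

The 43-cube has 2^43 = 8796093022208 vertices. The 41-cube has 2^41 = 2199023255552 vertices. Ratio: 8796093022208/2199023255552 = 4.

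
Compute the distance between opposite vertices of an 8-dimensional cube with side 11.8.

||(11.8,11.8,...,11.8)|| = √(8)·11.8 ≈ 33.3754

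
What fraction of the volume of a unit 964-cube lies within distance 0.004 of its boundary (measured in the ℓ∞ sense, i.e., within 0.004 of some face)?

Shell fraction = 1 - (1-0.008)^964 ≈ 0.999566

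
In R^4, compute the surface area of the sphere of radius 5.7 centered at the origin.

|∂B_4(5.7)| ≈ 3655.56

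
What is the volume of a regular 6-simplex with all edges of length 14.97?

Volume = 14.97^6 · √(7/2^6) / 6! ≈ 5169.6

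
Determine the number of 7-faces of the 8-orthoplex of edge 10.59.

An n-cross-polytope has 2^(k+1)·C(n,k+1) k-faces. Here 2^8·C(8,8) = 256·1 = 256.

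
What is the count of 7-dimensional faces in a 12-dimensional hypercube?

Choose 7 of 12 axes to span the face (C(12,7) = 792 ways), then fix each of the remaining 5 coordinates at one of its two extreme values (2^5 = 32 ways): 792·32 = 25344.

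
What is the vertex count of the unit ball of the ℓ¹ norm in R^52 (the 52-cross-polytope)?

An n-cross-polytope has 2n vertices; here n = 52, giving 104.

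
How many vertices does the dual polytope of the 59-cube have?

An n-cross-polytope has 2n vertices; here n = 59, giving 118.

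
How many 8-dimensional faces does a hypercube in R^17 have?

Choose 8 of 17 axes to span the face (C(17,8) = 24310 ways), then fix each of the remaining 9 coordinates at one of its two extreme values (2^9 = 512 ways): 24310·512 = 12446720.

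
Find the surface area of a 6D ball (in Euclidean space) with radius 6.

|∂B_6(6)| = 7776·π^3 ≈ 241105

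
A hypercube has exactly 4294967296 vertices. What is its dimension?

Since 2^n = 4294967296, we have n = 32.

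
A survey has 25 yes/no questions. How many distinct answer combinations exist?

An n-cube has 2^n vertices; for n = 25 that is 2^25 = 33554432.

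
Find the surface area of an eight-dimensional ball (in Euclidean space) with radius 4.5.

S = n·V_n(r)/r = 8·V_8(4.5)/4.5 (volume-to-surface relation), giving 1594323·π^4/128 ≈ 1.21329e+06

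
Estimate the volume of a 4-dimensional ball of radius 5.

The n-ball volume is π^(n/2)·r^n/Γ(n/2+1). With n=4, r=5: V = 625·π^2/2 ≈ 3084.25.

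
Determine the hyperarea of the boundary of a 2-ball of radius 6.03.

The surface area of an n-ball is 2π^(n/2) r^(n-1) / Γ(n/2). For n=2, r=6.03: 2πr = 2π·6.03 ≈ 37.8876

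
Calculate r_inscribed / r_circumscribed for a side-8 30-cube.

r_in = 8/2 (half the side); r_out = 8√30/2 (half the diagonal). Ratio = 1/√30 ≈ 0.182574.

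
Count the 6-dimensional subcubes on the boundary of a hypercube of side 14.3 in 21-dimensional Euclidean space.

Choose 6 of 21 axes to span the face (C(21,6) = 54264 ways), then fix each of the remaining 15 coordinates at one of its two extreme values (2^15 = 32768 ways): 54264·32768 = 1778122752.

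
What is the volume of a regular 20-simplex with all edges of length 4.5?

Volume = 4.5^20 · √(21/2^20) / 20! ≈ 2.13273e-08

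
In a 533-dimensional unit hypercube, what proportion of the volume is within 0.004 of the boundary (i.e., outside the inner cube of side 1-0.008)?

1 - (1 - 2·0.004)^533 = 1 - 0.992^533 ≈ 0.986173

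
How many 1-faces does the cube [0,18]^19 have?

Number of 1-faces = C(19,1)·2^(19-1) = 19·262144 = 4980736.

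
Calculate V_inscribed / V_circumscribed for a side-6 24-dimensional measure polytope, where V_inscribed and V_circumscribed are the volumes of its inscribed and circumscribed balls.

The radii are 6/2 and 6√24/2, so the volume ratio is (1/√24)^24 = 24^{-24/2} ≈ 2.7382e-17.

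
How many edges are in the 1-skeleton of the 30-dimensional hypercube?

Each of the 2^30 = 1073741824 vertices has degree 30; total edges = 30·2^30/2 = 16106127360.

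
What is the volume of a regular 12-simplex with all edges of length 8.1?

V = (8.1^12 / 12!) · √((12+1) / 2^12) ≈ 9.38156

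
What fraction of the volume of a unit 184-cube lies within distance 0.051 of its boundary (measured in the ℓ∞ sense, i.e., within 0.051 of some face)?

Shell fraction = 1 - (1-0.102)^184 ≈ 0.9999999975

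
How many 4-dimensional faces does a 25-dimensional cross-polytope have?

Number of 4-faces = 2^(4+1) · C(25,4+1) = 32 · 53130 = 1700160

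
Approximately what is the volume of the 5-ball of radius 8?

The n-ball volume is π^(n/2)·r^n/Γ(n/2+1). With n=5, r=8: V = 262144·π^2/15 ≈ 172484.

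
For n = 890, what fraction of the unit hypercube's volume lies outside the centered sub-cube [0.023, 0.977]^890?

Shell fraction = 1 - (1-0.046)^890 ≈ 1 - 6.281e-19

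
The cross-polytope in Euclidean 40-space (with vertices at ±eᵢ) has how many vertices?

An n-cross-polytope has 2n vertices; here n = 40, giving 80.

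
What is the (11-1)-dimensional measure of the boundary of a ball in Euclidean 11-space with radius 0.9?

The surface area of an n-ball is 2π^(n/2) r^(n-1) / Γ(n/2). For n=11, r=0.9: 7.22641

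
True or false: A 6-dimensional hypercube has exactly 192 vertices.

False. The 6-cube has 2^6 = 64 vertices.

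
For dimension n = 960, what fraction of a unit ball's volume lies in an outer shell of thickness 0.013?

1 - (1-0.013)^960 ≈ 0.9999964968 ≈ 99.999650%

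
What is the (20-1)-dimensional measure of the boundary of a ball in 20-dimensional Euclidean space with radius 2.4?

|∂B_20(2.4)| ≈ 8.64528e+06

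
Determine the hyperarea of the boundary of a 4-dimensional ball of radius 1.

The surface area of an n-ball is 2π^(n/2) r^(n-1) / Γ(n/2). For n=4, r=1: 2·π^2 ≈ 19.7392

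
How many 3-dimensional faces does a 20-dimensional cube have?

An n-cube has C(n,k)·2^(n-k) k-faces. Here C(20,3)·2^17 = 1140·131072 = 149422080.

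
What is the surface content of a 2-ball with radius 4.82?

The surface area of an n-ball is 2π^(n/2) r^(n-1) / Γ(n/2). For n=2, r=4.82: 2πr = 2π·4.82 ≈ 30.285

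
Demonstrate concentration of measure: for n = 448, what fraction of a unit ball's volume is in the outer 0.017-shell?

1 - (1-0.017)^448 ≈ 0.999539 ≈ 99.9539%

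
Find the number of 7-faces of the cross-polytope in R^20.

Number of 7-faces = 2^(7+1) · C(20,7+1) = 256 · 125970 = 32248320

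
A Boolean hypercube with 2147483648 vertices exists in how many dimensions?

2^n = 2147483648 ⇒ n = log_2(2147483648) = 31.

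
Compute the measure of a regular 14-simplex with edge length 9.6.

V = (9.6^14 / 14!) · √((14+1) / 2^14) ≈ 19.5986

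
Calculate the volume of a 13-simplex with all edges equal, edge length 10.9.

Volume = 10.9^13 · √(14/2^13) / 13! ≈ 203.532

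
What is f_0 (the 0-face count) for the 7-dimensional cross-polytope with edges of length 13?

Number of 0-faces = 2^(0+1) · C(7,0+1) = 2 · 7 = 14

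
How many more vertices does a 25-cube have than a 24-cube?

The 25-cube has 2^25 = 33554432 vertices. The 24-cube has 2^24 = 16777216 vertices. Difference: 33554432 - 16777216 = 16777216.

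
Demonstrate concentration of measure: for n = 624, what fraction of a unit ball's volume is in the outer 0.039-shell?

1 - (1-0.039)^624 ≈ 1 - 1.657e-11 ≈ (100 - 1.66e-09)%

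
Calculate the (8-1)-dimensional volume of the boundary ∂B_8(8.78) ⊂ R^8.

|∂B_8(8.78)| ≈ 1.30599e+08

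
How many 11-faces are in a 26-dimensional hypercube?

Choose 11 of 26 axes to span the face (C(26,11) = 7726160 ways), then fix each of the remaining 15 coordinates at one of its two extreme values (2^15 = 32768 ways): 7726160·32768 = 253170810880.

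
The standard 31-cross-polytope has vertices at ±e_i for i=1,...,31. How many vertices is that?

An n-cross-polytope has 2n vertices; here n = 31, giving 62.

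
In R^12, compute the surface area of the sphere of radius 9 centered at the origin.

S = n·V_n(r)/r = 12·V_12(9)/9 (volume-to-surface relation), giving 10460353203·π^6/20 ≈ 5.02824e+11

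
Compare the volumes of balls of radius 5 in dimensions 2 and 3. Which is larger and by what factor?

V_2(5) ≈ 78.5398, V_3(5) ≈ 523.599. The 3-ball is larger by a factor of 6.667.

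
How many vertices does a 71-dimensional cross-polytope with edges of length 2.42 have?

The vertices are ±e_1, ..., ±e_71, so there are 2·71 = 142.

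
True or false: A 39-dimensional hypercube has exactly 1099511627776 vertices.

False. The 39-cube has 2^39 = 549755813888 vertices.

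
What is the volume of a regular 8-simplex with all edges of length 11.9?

For a regular n-simplex with edge a, V = (a^n / n!)·√((n+1)/2^n). With a=11.9, n=8: V ≈ 1870.06.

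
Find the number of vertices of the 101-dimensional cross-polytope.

An n-cross-polytope has 2n vertices; here n = 101, giving 202.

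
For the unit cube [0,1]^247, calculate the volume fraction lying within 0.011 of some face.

The inner cube has side 1-2·0.011 = 0.978 and volume (0.978)^247 ≈ 0.004109, so the shell holds 0.995891 of the volume.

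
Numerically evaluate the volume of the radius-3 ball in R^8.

Volume = π^{8/2}·(3)^8/Γ(5) = 2187·π^4/8 ≈ 26629.2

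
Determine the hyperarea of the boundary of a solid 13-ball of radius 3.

S_13(3) = 2·π^(13/2)·(3)^12 / Γ(13/2) = 2519424·π^6/385 ≈ 6.29129e+06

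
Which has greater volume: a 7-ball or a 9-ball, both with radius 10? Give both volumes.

V_7(10) ≈ 4.72477e+07. V_9(10) ≈ 3.29851e+09. The 9-ball is larger.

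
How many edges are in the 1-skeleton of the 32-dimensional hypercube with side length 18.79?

Each of the 2^32 = 4294967296 vertices has degree 32; total edges = 32·2^32/2 = 68719476736.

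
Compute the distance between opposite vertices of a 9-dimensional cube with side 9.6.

d = √(9.6² + 9.6² + ... + 9.6²) [9 terms] = √(9·9.6²) = 9.6√9 = 28.8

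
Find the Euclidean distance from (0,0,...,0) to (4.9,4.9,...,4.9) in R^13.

The space diagonal of an n-cube of side s is s√n. Here 4.9·√13 ≈ 17.6672.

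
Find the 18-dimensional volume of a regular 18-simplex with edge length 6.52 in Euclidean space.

V = (6.52^18 / 18!) · √((18+1) / 2^18) ≈ 0.000602868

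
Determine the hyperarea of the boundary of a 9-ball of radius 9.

S_9(9) = 2·π^(9/2)·(9)^8 / Γ(9/2) = 459165024·π^4/35 ≈ 1.27791e+09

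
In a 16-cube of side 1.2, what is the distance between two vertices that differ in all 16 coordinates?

d = √(1.2² + 1.2² + ... + 1.2²) [16 terms] = √(16·1.2²) = 1.2√16 = 4.8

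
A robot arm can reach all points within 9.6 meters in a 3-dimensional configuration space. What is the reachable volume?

Volume = π^{3/2}·(9.6)^3/Γ(5/2) ≈ 3705.97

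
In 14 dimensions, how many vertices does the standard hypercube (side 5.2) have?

Number of vertices = 2^14 = 16384.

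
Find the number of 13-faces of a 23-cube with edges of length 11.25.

Choose 13 of 23 axes to span the face (C(23,13) = 1144066 ways), then fix each of the remaining 10 coordinates at one of its two extreme values (2^10 = 1024 ways): 1144066·1024 = 1171523584.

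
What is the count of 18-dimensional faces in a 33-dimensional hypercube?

Choose 18 of 33 axes to span the face (C(33,18) = 1037158320 ways), then fix each of the remaining 15 coordinates at one of its two extreme values (2^15 = 32768 ways): 1037158320·32768 = 33985603829760.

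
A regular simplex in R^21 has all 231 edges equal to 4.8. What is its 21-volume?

For a regular n-simplex with edge a, V = (a^n / n!)·√((n+1)/2^n). With a=4.8, n=21: V ≈ 1.28268e-08.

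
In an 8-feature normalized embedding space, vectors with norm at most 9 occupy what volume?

The n-ball volume is π^(n/2)·r^n/Γ(n/2+1). With n=8, r=9: V = 14348907·π^4/8 ≈ 1.74714e+08.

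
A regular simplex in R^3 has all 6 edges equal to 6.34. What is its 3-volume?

Volume = (√2/12) · 6.34³ = 30.0332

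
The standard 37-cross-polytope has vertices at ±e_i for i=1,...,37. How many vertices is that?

The 37-dimensional cross-polytope has 2n = 2·37 = 74 vertices.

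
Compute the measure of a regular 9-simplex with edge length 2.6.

For a regular n-simplex with edge a, V = (a^n / n!)·√((n+1)/2^n). With a=2.6, n=9: V ≈ 0.00209104.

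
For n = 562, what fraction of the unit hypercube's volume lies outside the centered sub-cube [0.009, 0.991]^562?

1 - (1 - 2·0.009)^562 = 1 - 0.982^562 ≈ 0.999963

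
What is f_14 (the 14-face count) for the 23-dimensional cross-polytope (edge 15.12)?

An n-cross-polytope has 2^(k+1)·C(n,k+1) k-faces. Here 2^15·C(23,15) = 32768·490314 = 16066609152.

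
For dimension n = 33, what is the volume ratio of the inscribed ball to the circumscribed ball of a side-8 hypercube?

V_in/V_out = n^(-n/2) = 33^(-33/2) ≈ 8.80076e-26.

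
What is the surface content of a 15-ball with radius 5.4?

S = n·V_n(r)/r = 15·V_15(5.4)/5.4 (volume-to-surface relation), giving 1.02573e+11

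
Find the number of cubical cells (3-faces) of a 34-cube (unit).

Number of 3-faces = C(34,3) · 2^(34-3) = 5984 · 2147483648 = 12850542149632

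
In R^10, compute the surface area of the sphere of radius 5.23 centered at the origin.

The surface area of an n-ball is 2π^(n/2) r^(n-1) / Γ(n/2). For n=10, r=5.23: 7.46592e+07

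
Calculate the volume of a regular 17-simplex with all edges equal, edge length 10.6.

Volume = 10.6^17 · √(18/2^17) / 17! ≈ 8.87182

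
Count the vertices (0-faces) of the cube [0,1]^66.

Number of vertices = 2^66 = 73786976294838206464.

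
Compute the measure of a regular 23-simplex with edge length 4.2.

V_23 = √(24) · 4.2^23 / (23! · 2^(23/2)) ≈ 1.41416e-11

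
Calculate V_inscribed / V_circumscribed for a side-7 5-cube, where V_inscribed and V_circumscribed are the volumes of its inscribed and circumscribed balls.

V_in / V_out = (r_in/r_out)^5 = (1/√5)^5 = 5^(-5/2) ≈ 0.0178885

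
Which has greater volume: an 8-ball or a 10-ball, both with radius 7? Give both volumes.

V_8(7) ≈ 2.33977e+07. V_10(7) ≈ 7.20358e+08. The 10-ball is larger.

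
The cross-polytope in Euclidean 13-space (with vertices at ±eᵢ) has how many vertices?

The 13-dimensional cross-polytope has 2n = 2·13 = 26 vertices.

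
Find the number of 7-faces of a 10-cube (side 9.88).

An n-cube has C(n,k)·2^(n-k) k-faces. Here C(10,7)·2^3 = 120·8 = 960.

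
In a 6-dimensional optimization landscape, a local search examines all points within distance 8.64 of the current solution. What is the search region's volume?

Volume = π^{6/2}·(8.64)^6/Γ(4) ≈ 2.14971e+06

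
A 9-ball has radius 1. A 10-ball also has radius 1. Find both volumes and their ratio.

V_9(1) ≈ 3.29851. V_10(1) ≈ 2.55016. Ratio V_9/V_10 ≈ 1.293.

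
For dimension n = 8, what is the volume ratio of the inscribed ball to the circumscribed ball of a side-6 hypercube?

Volume scales as r^n, and r_in/r_out = 1/√8, giving (1/√8)^8 ≈ 0.000244141.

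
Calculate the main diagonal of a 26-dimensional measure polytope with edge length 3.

Diagonal = √26 · 3 ≈ 15.2971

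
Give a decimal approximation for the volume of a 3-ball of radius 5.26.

Volume = π^{3/2}·(5.26)^3/Γ(5/2) ≈ 609.601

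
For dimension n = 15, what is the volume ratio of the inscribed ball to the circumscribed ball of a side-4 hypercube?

V_in / V_out = (r_in/r_out)^15 = (1/√15)^15 = 15^(-15/2) ≈ 1.51118e-09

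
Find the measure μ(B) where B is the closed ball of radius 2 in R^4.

The n-ball volume is π^(n/2)·r^n/Γ(n/2+1). With n=4, r=2: V = 8·π^2 ≈ 78.9568.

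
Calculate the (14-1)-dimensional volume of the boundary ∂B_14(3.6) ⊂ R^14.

|∂B_14(3.6)| ≈ 1.43113e+08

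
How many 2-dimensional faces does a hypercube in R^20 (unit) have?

Number of 2-faces = C(20,2) · 2^(20-2) = 190 · 262144 = 49807360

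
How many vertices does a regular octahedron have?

The 3-dimensional cross-polytope has 2n = 2·3 = 6 vertices.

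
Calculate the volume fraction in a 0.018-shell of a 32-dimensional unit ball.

1 - (1-0.018)^32 ≈ 0.440799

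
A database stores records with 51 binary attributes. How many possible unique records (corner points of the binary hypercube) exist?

Each vertex is a binary string of length 51, so there are 2^51 = 2251799813685248.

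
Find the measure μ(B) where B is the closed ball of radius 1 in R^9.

V = 32·π^4/945 ≈ 3.29851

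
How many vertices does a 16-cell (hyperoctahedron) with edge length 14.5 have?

The vertices are ±e_1, ..., ±e_4, so there are 2·4 = 8.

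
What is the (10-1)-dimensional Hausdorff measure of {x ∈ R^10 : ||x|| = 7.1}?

S_10(7.1) = 2·π^(10/2)·(7.1)^9 / Γ(10/2) ≈ 1.16921e+09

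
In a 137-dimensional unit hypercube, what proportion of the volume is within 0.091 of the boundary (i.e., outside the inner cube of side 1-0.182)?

Shell fraction = 1 - (1-0.182)^137 ≈ 1 - 1.115e-12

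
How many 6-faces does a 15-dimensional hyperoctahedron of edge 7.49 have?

f_6(15-orthoplex) = 2^7 · (15 choose 7) = 823680.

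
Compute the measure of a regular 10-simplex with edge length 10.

For a regular n-simplex with edge a, V = (a^n / n!)·√((n+1)/2^n). With a=10, n=10: V ≈ 285.617.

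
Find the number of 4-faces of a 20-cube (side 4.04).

Choose 4 of 20 axes to span the face (C(20,4) = 4845 ways), then fix each of the remaining 16 coordinates at one of its two extreme values (2^16 = 65536 ways): 4845·65536 = 317521920.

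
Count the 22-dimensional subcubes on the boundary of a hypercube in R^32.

An n-cube has C(n,k)·2^(n-k) k-faces. Here C(32,22)·2^10 = 64512240·1024 = 66060533760.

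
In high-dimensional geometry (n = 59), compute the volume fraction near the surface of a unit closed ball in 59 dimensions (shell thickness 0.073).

1 - (1-0.073)^59 ≈ 0.988579 ≈ 98.86%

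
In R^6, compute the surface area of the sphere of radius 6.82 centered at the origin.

S = n·V_n(r)/r = 6·V_6(6.82)/6.82 (volume-to-surface relation), giving 457479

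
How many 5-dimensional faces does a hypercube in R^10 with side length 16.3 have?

f_5(10-cube) = (10 choose 5) · 2^5 = 8064.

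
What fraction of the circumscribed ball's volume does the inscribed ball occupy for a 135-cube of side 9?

V_in/V_out = n^(-n/2) = 135^(-135/2) ≈ 1.59394e-144.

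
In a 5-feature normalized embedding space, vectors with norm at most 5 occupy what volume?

The n-ball volume is π^(n/2)·r^n/Γ(n/2+1). With n=5, r=5: V = 5000·π^2/3 ≈ 16449.3.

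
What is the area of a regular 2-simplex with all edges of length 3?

Area = (√3/4) · 3² = 3.89711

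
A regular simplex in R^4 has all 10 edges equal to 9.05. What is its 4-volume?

Volume = 9.05^4 · √(5/2^4) / 4! ≈ 156.246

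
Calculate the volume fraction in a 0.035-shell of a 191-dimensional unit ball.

Shell fraction = 1 - (1-0.035)^191 ≈ 0.998892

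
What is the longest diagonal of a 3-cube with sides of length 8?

d = √(8² + 8² + ... + 8²) [3 terms] = √(3·8²) = 8√3 ≈ 13.8564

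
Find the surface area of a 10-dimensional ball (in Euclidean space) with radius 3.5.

The surface area of an n-ball is 2π^(n/2) r^(n-1) / Γ(n/2). For n=10, r=3.5: 40353607·π^5/6144 ≈ 2.00993e+06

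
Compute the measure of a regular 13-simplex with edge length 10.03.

V = (10.03^13 / 13!) · √((13+1) / 2^13) ≈ 69.0241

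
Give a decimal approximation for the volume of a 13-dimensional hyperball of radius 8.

Volume = π^{13/2}·(8)^13/Γ(15/2) = 70368744177664·π^6/135135 ≈ 5.00623e+11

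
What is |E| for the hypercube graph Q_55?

Each of the 2^55 = 36028797018963968 vertices has degree 55; total edges = 55·2^55/2 = 990791918021509120.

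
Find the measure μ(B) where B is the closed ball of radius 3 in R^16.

V = 4782969·π^8/4480 ≈ 1.01302e+07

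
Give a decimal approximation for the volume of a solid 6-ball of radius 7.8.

The n-ball volume is π^(n/2)·r^n/Γ(n/2+1). With n=6, r=7.8: V ≈ 1.16377e+06.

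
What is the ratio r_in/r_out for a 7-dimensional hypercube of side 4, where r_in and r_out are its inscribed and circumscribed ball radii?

r_in = 4/2 (half the side); r_out = 4√7/2 (half the diagonal). Ratio = 1/√7 ≈ 0.377964.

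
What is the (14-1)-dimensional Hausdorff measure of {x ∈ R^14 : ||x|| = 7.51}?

The surface area of an n-ball is 2π^(n/2) r^(n-1) / Γ(n/2). For n=14, r=7.51: 2.02799e+12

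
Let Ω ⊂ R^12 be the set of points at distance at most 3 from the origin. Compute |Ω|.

The n-ball volume is π^(n/2)·r^n/Γ(n/2+1). With n=12, r=3: V = 59049·π^6/80 ≈ 709613.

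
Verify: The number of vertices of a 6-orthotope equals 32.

False. The 6-cube has 2^6 = 64 vertices.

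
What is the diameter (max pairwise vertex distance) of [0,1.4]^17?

Diagonal = √17 · 1.4 ≈ 5.77235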